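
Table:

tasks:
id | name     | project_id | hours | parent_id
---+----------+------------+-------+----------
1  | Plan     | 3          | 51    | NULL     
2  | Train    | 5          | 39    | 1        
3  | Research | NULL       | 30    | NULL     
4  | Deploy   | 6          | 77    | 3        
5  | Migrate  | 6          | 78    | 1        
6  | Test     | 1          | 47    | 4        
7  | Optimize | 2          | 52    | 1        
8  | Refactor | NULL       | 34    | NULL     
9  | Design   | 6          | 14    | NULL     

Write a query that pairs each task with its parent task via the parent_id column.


This is a self-join: tasks is joined to a second copy of itself, matching each row's parent_id to another row's id. Use LEFT JOIN so rows with parent_id=NULL are kept.
  - task 1 (Plan): parent_id=NULL -> NULL
  - task 2 (Train): parent_id=1 -> Plan
  - task 3 (Research): parent_id=NULL -> NULL
  - task 4 (Deploy): parent_id=3 -> Research
  - task 5 (Migrate): parent_id=1 -> Plan
  - task 6 (Test): parent_id=4 -> Deploy
  - task 7 (Optimize): parent_id=1 -> Plan
  - task 8 (Refactor): parent_id=NULL -> NULL
  - task 9 (Design): parent_id=NULL -> NULL

SQL:
SELECT a.name AS item, b.name AS parent
FROM tasks a
LEFT JOIN tasks b ON a.parent_id = b.id

Result:
item     | parent  
---------+---------
Plan     | NULL    
Train    | Plan    
Research | NULL    
Deploy   | Research
Migrate  | Plan    
Test     | Deploy  
Optimize | Plan    
Refactor | NULL    
Design   | NULL    


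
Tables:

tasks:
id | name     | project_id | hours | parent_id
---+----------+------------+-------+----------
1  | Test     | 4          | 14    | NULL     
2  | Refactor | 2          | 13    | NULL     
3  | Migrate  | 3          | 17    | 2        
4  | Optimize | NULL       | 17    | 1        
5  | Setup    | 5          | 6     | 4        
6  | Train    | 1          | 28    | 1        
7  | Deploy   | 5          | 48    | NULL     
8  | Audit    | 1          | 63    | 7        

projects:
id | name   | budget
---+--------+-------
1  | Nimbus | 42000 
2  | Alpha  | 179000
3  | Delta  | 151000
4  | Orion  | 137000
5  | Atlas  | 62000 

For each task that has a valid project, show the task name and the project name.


INNER JOIN keeps only tasks rows whose project_id matches an id in projects. Walk through each task:
  - task 1 (Test): project_id=4 -> matches Orion
  - task 2 (Refactor): project_id=2 -> matches Alpha
  - task 3 (Migrate): project_id=3 -> matches Delta
  - task 4 (Optimize): project_id=NULL, no match -> dropped
  - task 5 (Setup): project_id=5 -> matches Atlas
  - task 6 (Train): project_id=1 -> matches Nimbus
  - task 7 (Deploy): project_id=5 -> matches Atlas
  - task 8 (Audit): project_id=1 -> matches Nimbus
So 1 of 8 rows is dropped.

SQL:
SELECT a.name, b.name AS project
FROM tasks a
INNER JOIN projects b ON a.project_id = b.id

Result:
name     | project
---------+--------
Test     | Orion  
Refactor | Alpha  
Migrate  | Delta  
Setup    | Atlas  
Train    | Nimbus 
Deploy   | Atlas  
Audit    | Nimbus 


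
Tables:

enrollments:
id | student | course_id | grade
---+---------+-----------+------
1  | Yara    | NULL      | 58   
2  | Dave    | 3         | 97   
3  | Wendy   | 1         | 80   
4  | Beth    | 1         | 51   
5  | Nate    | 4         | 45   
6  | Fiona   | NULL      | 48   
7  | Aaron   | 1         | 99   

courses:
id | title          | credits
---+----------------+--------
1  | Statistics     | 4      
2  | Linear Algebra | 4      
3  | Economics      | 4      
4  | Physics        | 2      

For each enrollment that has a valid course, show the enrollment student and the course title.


INNER JOIN keeps only enrollments rows whose course_id matches an id in courses. Walk through each enrollment:
  - enrollment 1 (Yara): course_id=NULL, no match -> dropped
  - enrollment 2 (Dave): course_id=3 -> matches Economics
  - enrollment 3 (Wendy): course_id=1 -> matches Statistics
  - enrollment 4 (Beth): course_id=1 -> matches Statistics
  - enrollment 5 (Nate): course_id=4 -> matches Physics
  - enrollment 6 (Fiona): course_id=NULL, no match -> dropped
  - enrollment 7 (Aaron): course_id=1 -> matches Statistics
So 2 of 7 rows are dropped.

SQL:
SELECT a.student, b.title AS course
FROM enrollments a
INNER JOIN courses b ON a.course_id = b.id

Result:
student | course    
--------+-----------
Dave    | Economics 
Wendy   | Statistics
Beth    | Statistics
Nate    | Physics   
Aaron   | Statistics


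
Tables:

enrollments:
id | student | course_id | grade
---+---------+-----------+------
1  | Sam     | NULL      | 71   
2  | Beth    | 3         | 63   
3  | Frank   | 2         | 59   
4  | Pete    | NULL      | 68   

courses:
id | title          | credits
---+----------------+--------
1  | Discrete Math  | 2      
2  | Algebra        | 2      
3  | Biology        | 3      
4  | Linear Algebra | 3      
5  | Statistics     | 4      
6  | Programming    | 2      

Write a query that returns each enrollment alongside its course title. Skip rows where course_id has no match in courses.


INNER JOIN keeps only enrollments rows whose course_id matches an id in courses. Walk through each enrollment:
  - enrollment 1 (Sam): course_id=NULL, no match -> dropped
  - enrollment 2 (Beth): course_id=3 -> matches Biology
  - enrollment 3 (Frank): course_id=2 -> matches Algebra
  - enrollment 4 (Pete): course_id=NULL, no match -> dropped
So 2 of 4 rows are dropped.

SQL:
SELECT a.student, b.title AS course
FROM enrollments a
INNER JOIN courses b ON a.course_id = b.id

Result:
student | course 
--------+--------
Beth    | Biology
Frank   | Algebra


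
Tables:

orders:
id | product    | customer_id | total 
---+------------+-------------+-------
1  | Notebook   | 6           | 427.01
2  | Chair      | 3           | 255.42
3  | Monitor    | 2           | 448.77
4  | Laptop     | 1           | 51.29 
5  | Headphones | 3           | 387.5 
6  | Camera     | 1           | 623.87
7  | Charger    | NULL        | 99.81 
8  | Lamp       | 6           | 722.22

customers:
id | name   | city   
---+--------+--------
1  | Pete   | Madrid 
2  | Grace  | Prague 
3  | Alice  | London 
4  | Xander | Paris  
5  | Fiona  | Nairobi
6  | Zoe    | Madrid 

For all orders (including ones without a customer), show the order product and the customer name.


LEFT JOIN keeps every row from orders (the left table); where customer_id has no match in customers, the customer columns become NULL. Walk through each order:
  - order 1 (Notebook): customer_id=6 -> matches Zoe
  - order 2 (Chair): customer_id=3 -> matches Alice
  - order 3 (Monitor): customer_id=2 -> matches Grace
  - order 4 (Laptop): customer_id=1 -> matches Pete
  - order 5 (Headphones): customer_id=3 -> matches Alice
  - order 6 (Camera): customer_id=1 -> matches Pete
  - order 7 (Charger): customer_id=NULL, no match -> kept with NULL
  - order 8 (Lamp): customer_id=6 -> matches Zoe
All 8 rows appear; 1 has NULL customer.

SQL:
SELECT a.product, b.name AS customer
FROM orders a
LEFT JOIN customers b ON a.customer_id = b.id

Result:
product    | customer
-----------+---------
Notebook   | Zoe     
Chair      | Alice   
Monitor    | Grace   
Laptop     | Pete    
Headphones | Alice   
Camera     | Pete    
Charger    | NULL    
Lamp       | Zoe     


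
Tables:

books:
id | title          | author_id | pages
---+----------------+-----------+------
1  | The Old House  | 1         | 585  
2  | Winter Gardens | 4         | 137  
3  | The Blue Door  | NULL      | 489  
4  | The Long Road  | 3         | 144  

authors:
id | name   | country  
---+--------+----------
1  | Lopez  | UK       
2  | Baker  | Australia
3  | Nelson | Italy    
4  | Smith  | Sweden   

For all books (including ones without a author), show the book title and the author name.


LEFT JOIN keeps every row from books (the left table); where author_id has no match in authors, the author columns become NULL. Walk through each book:
  - book 1 (The Old House): author_id=1 -> matches Lopez
  - book 2 (Winter Gardens): author_id=4 -> matches Smith
  - book 3 (The Blue Door): author_id=NULL, no match -> kept with NULL
  - book 4 (The Long Road): author_id=3 -> matches Nelson
All 4 rows appear; 1 has NULL author.

SQL:
SELECT a.title, b.name AS author
FROM books a
LEFT JOIN authors b ON a.author_id = b.id

Result:
title          | author
---------------+-------
The Old House  | Lopez 
Winter Gardens | Smith 
The Blue Door  | NULL  
The Long Road  | Nelson


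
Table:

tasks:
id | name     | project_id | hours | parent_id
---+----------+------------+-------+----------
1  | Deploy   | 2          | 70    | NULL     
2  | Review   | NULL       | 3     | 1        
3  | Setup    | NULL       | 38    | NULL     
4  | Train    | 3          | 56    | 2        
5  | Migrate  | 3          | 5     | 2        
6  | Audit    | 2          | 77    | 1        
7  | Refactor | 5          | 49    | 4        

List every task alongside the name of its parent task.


This is a self-join: tasks is joined to a second copy of itself, matching each row's parent_id to another row's id. Use LEFT JOIN so rows with parent_id=NULL are kept.
  - task 1 (Deploy): parent_id=NULL -> NULL
  - task 2 (Review): parent_id=1 -> Deploy
  - task 3 (Setup): parent_id=NULL -> NULL
  - task 4 (Train): parent_id=2 -> Review
  - task 5 (Migrate): parent_id=2 -> Review
  - task 6 (Audit): parent_id=1 -> Deploy
  - task 7 (Refactor): parent_id=4 -> Train

SQL:
SELECT a.name AS item, b.name AS parent
FROM tasks a
LEFT JOIN tasks b ON a.parent_id = b.id

Result:
item     | parent
---------+-------
Deploy   | NULL  
Review   | Deploy
Setup    | NULL  
Train    | Review
Migrate  | Review
Audit    | Deploy
Refactor | Train 


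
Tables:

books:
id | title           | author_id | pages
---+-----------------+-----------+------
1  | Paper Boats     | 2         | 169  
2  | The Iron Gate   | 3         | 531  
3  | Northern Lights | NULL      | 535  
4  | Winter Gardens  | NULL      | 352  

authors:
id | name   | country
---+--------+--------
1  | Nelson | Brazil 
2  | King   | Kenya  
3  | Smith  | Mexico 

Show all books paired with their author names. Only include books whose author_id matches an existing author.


INNER JOIN keeps only books rows whose author_id matches an id in authors. Walk through each book:
  - book 1 (Paper Boats): author_id=2 -> matches King
  - book 2 (The Iron Gate): author_id=3 -> matches Smith
  - book 3 (Northern Lights): author_id=NULL, no match -> dropped
  - book 4 (Winter Gardens): author_id=NULL, no match -> dropped
So 2 of 4 rows are dropped.

SQL:
SELECT a.title, b.name AS author
FROM books a
INNER JOIN authors b ON a.author_id = b.id

Result:
title         | author
--------------+-------
Paper Boats   | King  
The Iron Gate | Smith 


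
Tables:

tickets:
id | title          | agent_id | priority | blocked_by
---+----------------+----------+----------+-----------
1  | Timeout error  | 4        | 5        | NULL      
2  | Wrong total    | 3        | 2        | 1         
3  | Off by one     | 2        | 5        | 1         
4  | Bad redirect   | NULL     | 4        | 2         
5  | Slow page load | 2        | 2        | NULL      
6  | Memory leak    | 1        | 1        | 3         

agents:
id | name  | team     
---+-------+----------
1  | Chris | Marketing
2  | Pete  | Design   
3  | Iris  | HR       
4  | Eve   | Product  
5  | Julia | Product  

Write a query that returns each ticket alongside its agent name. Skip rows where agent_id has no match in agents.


INNER JOIN keeps only tickets rows whose agent_id matches an id in agents. Walk through each ticket:
  - ticket 1 (Timeout error): agent_id=4 -> matches Eve
  - ticket 2 (Wrong total): agent_id=3 -> matches Iris
  - ticket 3 (Off by one): agent_id=2 -> matches Pete
  - ticket 4 (Bad redirect): agent_id=NULL, no match -> dropped
  - ticket 5 (Slow page load): agent_id=2 -> matches Pete
  - ticket 6 (Memory leak): agent_id=1 -> matches Chris
So 1 of 6 rows is dropped.

SQL:
SELECT a.title, b.name AS agent
FROM tickets a
INNER JOIN agents b ON a.agent_id = b.id

Result:
title          | agent
---------------+------
Timeout error  | Eve  
Wrong total    | Iris 
Off by one     | Pete 
Slow page load | Pete 
Memory leak    | Chris


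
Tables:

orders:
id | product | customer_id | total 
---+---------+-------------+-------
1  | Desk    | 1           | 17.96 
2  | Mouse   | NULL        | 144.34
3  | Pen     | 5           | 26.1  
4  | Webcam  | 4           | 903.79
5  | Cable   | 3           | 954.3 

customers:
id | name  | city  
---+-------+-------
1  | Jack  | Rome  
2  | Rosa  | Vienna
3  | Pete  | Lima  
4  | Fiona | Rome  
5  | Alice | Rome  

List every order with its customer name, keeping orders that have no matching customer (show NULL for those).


LEFT JOIN keeps every row from orders (the left table); where customer_id has no match in customers, the customer columns become NULL. Walk through each order:
  - order 1 (Desk): customer_id=1 -> matches Jack
  - order 2 (Mouse): customer_id=NULL, no match -> kept with NULL
  - order 3 (Pen): customer_id=5 -> matches Alice
  - order 4 (Webcam): customer_id=4 -> matches Fiona
  - order 5 (Cable): customer_id=3 -> matches Pete
All 5 rows appear; 1 has NULL customer.

SQL:
SELECT a.product, b.name AS customer
FROM orders a
LEFT JOIN customers b ON a.customer_id = b.id

Result:
product | customer
--------+---------
Desk    | Jack    
Mouse   | NULL    
Pen     | Alice   
Webcam  | Fiona   
Cable   | Pete    


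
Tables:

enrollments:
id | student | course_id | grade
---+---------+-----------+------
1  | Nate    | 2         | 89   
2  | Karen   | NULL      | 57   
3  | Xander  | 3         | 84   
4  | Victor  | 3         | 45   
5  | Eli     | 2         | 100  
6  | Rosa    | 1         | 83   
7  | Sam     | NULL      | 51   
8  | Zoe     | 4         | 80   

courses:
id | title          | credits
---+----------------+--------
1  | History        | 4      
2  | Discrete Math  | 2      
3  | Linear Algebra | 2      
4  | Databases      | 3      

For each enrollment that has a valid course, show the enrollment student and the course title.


INNER JOIN keeps only enrollments rows whose course_id matches an id in courses. Walk through each enrollment:
  - enrollment 1 (Nate): course_id=2 -> matches Discrete Math
  - enrollment 2 (Karen): course_id=NULL, no match -> dropped
  - enrollment 3 (Xander): course_id=3 -> matches Linear Algebra
  - enrollment 4 (Victor): course_id=3 -> matches Linear Algebra
  - enrollment 5 (Eli): course_id=2 -> matches Discrete Math
  - enrollment 6 (Rosa): course_id=1 -> matches History
  - enrollment 7 (Sam): course_id=NULL, no match -> dropped
  - enrollment 8 (Zoe): course_id=4 -> matches Databases
So 2 of 8 rows are dropped.

SQL:
SELECT a.student, b.title AS course
FROM enrollments a
INNER JOIN courses b ON a.course_id = b.id

Result:
student | course        
--------+---------------
Nate    | Discrete Math 
Xander  | Linear Algebra
Victor  | Linear Algebra
Eli     | Discrete Math 
Rosa    | History       
Zoe     | Databases     


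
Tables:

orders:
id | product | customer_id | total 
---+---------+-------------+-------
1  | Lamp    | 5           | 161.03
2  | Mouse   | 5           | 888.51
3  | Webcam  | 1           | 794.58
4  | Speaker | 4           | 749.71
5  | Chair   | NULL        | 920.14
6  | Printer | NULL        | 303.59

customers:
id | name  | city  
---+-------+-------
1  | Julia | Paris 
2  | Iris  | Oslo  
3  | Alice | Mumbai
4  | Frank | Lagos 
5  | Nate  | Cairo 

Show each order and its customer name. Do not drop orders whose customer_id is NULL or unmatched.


LEFT JOIN keeps every row from orders (the left table); where customer_id has no match in customers, the customer columns become NULL. Walk through each order:
  - order 1 (Lamp): customer_id=5 -> matches Nate
  - order 2 (Mouse): customer_id=5 -> matches Nate
  - order 3 (Webcam): customer_id=1 -> matches Julia
  - order 4 (Speaker): customer_id=4 -> matches Frank
  - order 5 (Chair): customer_id=NULL, no match -> kept with NULL
  - order 6 (Printer): customer_id=NULL, no match -> kept with NULL
All 6 rows appear; 2 have NULL customer.

SQL:
SELECT a.product, b.name AS customer
FROM orders a
LEFT JOIN customers b ON a.customer_id = b.id

Result:
product | customer
--------+---------
Lamp    | Nate    
Mouse   | Nate    
Webcam  | Julia   
Speaker | Frank   
Chair   | NULL    
Printer | NULL    


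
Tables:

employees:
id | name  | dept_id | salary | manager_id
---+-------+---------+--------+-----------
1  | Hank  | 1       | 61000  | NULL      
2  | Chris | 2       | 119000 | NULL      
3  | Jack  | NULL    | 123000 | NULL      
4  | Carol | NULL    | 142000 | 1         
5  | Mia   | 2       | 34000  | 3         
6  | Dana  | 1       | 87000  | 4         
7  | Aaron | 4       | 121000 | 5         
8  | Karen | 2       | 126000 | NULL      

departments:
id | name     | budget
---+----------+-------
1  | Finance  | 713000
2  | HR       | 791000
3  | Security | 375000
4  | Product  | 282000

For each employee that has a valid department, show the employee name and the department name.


INNER JOIN keeps only employees rows whose dept_id matches an id in departments. Walk through each employee:
  - employee 1 (Hank): dept_id=1 -> matches Finance
  - employee 2 (Chris): dept_id=2 -> matches HR
  - employee 3 (Jack): dept_id=NULL, no match -> dropped
  - employee 4 (Carol): dept_id=NULL, no match -> dropped
  - employee 5 (Mia): dept_id=2 -> matches HR
  - employee 6 (Dana): dept_id=1 -> matches Finance
  - employee 7 (Aaron): dept_id=4 -> matches Product
  - employee 8 (Karen): dept_id=2 -> matches HR
So 2 of 8 rows are dropped.

SQL:
SELECT a.name, b.name AS department
FROM employees a
INNER JOIN departments b ON a.dept_id = b.id

Result:
name  | department
------+-----------
Hank  | Finance   
Chris | HR        
Mia   | HR        
Dana  | Finance   
Aaron | Product   
Karen | HR        


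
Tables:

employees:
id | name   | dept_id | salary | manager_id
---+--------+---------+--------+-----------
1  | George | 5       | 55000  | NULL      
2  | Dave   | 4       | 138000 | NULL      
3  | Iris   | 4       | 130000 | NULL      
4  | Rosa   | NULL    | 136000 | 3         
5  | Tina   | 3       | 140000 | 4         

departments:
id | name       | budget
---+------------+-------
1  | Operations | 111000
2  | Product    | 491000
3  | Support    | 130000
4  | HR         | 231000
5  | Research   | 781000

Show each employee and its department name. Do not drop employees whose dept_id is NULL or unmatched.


LEFT JOIN keeps every row from employees (the left table); where dept_id has no match in departments, the department columns become NULL. Walk through each employee:
  - employee 1 (George): dept_id=5 -> matches Research
  - employee 2 (Dave): dept_id=4 -> matches HR
  - employee 3 (Iris): dept_id=4 -> matches HR
  - employee 4 (Rosa): dept_id=NULL, no match -> kept with NULL
  - employee 5 (Tina): dept_id=3 -> matches Support
All 5 rows appear; 1 has NULL department.

SQL:
SELECT a.name, b.name AS department
FROM employees a
LEFT JOIN departments b ON a.dept_id = b.id

Result:
name   | department
-------+-----------
George | Research  
Dave   | HR        
Iris   | HR        
Rosa   | NULL      
Tina   | Support   


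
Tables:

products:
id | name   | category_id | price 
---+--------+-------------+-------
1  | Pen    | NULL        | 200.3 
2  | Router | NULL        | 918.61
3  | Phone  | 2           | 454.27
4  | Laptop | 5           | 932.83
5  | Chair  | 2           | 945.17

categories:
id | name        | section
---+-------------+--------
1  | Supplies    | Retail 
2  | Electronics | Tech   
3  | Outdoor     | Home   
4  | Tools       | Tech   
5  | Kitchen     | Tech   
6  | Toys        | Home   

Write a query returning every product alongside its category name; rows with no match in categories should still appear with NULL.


LEFT JOIN keeps every row from products (the left table); where category_id has no match in categories, the category columns become NULL. Walk through each product:
  - product 1 (Pen): category_id=NULL, no match -> kept with NULL
  - product 2 (Router): category_id=NULL, no match -> kept with NULL
  - product 3 (Phone): category_id=2 -> matches Electronics
  - product 4 (Laptop): category_id=5 -> matches Kitchen
  - product 5 (Chair): category_id=2 -> matches Electronics
All 5 rows appear; 2 have NULL category.

SQL:
SELECT a.name, b.name AS category
FROM products a
LEFT JOIN categories b ON a.category_id = b.id

Result:
name   | category   
-------+------------
Pen    | NULL       
Router | NULL       
Phone  | Electronics
Laptop | Kitchen    
Chair  | Electronics


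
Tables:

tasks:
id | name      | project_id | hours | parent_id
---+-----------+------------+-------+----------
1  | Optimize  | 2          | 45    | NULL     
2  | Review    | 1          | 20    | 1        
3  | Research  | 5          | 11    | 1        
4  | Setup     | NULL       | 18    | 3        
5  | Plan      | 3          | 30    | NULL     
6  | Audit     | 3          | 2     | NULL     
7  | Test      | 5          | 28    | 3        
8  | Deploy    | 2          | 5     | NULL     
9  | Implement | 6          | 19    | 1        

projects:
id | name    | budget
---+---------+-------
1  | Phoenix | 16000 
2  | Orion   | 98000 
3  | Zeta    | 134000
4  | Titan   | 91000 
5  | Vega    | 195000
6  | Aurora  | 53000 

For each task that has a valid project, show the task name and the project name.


INNER JOIN keeps only tasks rows whose project_id matches an id in projects. Walk through each task:
  - task 1 (Optimize): project_id=2 -> matches Orion
  - task 2 (Review): project_id=1 -> matches Phoenix
  - task 3 (Research): project_id=5 -> matches Vega
  - task 4 (Setup): project_id=NULL, no match -> dropped
  - task 5 (Plan): project_id=3 -> matches Zeta
  - task 6 (Audit): project_id=3 -> matches Zeta
  - task 7 (Test): project_id=5 -> matches Vega
  - task 8 (Deploy): project_id=2 -> matches Orion
  - task 9 (Implement): project_id=6 -> matches Aurora
So 1 of 9 rows is dropped.

SQL:
SELECT a.name, b.name AS project
FROM tasks a
INNER JOIN projects b ON a.project_id = b.id

Result:
name      | project
----------+--------
Optimize  | Orion  
Review    | Phoenix
Research  | Vega   
Plan      | Zeta   
Audit     | Zeta   
Test      | Vega   
Deploy    | Orion  
Implement | Aurora 


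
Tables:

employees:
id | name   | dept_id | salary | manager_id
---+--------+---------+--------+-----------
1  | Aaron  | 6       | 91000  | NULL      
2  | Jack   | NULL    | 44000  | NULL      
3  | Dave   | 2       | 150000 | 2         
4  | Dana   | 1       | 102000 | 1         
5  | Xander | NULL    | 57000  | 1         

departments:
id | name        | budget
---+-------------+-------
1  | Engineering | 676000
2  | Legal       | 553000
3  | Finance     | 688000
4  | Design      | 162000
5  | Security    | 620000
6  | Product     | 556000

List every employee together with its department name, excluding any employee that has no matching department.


INNER JOIN keeps only employees rows whose dept_id matches an id in departments. Walk through each employee:
  - employee 1 (Aaron): dept_id=6 -> matches Product
  - employee 2 (Jack): dept_id=NULL, no match -> dropped
  - employee 3 (Dave): dept_id=2 -> matches Legal
  - employee 4 (Dana): dept_id=1 -> matches Engineering
  - employee 5 (Xander): dept_id=NULL, no match -> dropped
So 2 of 5 rows are dropped.

SQL:
SELECT a.name, b.name AS department
FROM employees a
INNER JOIN departments b ON a.dept_id = b.id

Result:
name  | department 
------+------------
Aaron | Product    
Dave  | Legal      
Dana  | Engineering


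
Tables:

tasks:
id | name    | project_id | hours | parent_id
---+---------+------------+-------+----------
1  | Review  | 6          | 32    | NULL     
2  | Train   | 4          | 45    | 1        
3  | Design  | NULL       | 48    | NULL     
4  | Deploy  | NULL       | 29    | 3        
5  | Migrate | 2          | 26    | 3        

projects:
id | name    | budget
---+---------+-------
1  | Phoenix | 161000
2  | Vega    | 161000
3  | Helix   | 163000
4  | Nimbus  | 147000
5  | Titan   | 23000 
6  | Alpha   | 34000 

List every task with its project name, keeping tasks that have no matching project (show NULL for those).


LEFT JOIN keeps every row from tasks (the left table); where project_id has no match in projects, the project columns become NULL. Walk through each task:
  - task 1 (Review): project_id=6 -> matches Alpha
  - task 2 (Train): project_id=4 -> matches Nimbus
  - task 3 (Design): project_id=NULL, no match -> kept with NULL
  - task 4 (Deploy): project_id=NULL, no match -> kept with NULL
  - task 5 (Migrate): project_id=2 -> matches Vega
All 5 rows appear; 2 have NULL project.

SQL:
SELECT a.name, b.name AS project
FROM tasks a
LEFT JOIN projects b ON a.project_id = b.id

Result:
name    | project
--------+--------
Review  | Alpha  
Train   | Nimbus 
Design  | NULL   
Deploy  | NULL   
Migrate | Vega   


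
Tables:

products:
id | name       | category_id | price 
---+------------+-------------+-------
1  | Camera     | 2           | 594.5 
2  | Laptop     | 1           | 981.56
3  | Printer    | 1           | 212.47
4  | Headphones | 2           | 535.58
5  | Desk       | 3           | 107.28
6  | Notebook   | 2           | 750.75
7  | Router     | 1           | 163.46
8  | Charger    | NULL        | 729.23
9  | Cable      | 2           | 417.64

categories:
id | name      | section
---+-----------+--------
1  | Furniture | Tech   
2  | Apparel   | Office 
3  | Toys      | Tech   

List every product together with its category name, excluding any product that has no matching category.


INNER JOIN keeps only products rows whose category_id matches an id in categories. Walk through each product:
  - product 1 (Camera): category_id=2 -> matches Apparel
  - product 2 (Laptop): category_id=1 -> matches Furniture
  - product 3 (Printer): category_id=1 -> matches Furniture
  - product 4 (Headphones): category_id=2 -> matches Apparel
  - product 5 (Desk): category_id=3 -> matches Toys
  - product 6 (Notebook): category_id=2 -> matches Apparel
  - product 7 (Router): category_id=1 -> matches Furniture
  - product 8 (Charger): category_id=NULL, no match -> dropped
  - product 9 (Cable): category_id=2 -> matches Apparel
So 1 of 9 rows is dropped.

SQL:
SELECT a.name, b.name AS category
FROM products a
INNER JOIN categories b ON a.category_id = b.id

Result:
name       | category 
-----------+----------
Camera     | Apparel  
Laptop     | Furniture
Printer    | Furniture
Headphones | Apparel  
Desk       | Toys     
Notebook   | Apparel  
Router     | Furniture
Cable      | Apparel  


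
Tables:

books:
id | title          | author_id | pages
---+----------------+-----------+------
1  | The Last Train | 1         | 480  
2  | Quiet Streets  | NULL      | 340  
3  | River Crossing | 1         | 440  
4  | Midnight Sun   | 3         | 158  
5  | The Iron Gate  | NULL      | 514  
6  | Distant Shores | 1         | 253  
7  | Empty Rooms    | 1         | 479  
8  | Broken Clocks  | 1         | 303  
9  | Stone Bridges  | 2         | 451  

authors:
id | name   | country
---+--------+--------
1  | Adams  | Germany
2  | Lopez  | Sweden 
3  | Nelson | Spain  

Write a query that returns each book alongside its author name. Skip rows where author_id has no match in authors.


INNER JOIN keeps only books rows whose author_id matches an id in authors. Walk through each book:
  - book 1 (The Last Train): author_id=1 -> matches Adams
  - book 2 (Quiet Streets): author_id=NULL, no match -> dropped
  - book 3 (River Crossing): author_id=1 -> matches Adams
  - book 4 (Midnight Sun): author_id=3 -> matches Nelson
  - book 5 (The Iron Gate): author_id=NULL, no match -> dropped
  - book 6 (Distant Shores): author_id=1 -> matches Adams
  - book 7 (Empty Rooms): author_id=1 -> matches Adams
  - book 8 (Broken Clocks): author_id=1 -> matches Adams
  - book 9 (Stone Bridges): author_id=2 -> matches Lopez
So 2 of 9 rows are dropped.

SQL:
SELECT a.title, b.name AS author
FROM books a
INNER JOIN authors b ON a.author_id = b.id

Result:
title          | author
---------------+-------
The Last Train | Adams 
River Crossing | Adams 
Midnight Sun   | Nelson
Distant Shores | Adams 
Empty Rooms    | Adams 
Broken Clocks  | Adams 
Stone Bridges  | Lopez 


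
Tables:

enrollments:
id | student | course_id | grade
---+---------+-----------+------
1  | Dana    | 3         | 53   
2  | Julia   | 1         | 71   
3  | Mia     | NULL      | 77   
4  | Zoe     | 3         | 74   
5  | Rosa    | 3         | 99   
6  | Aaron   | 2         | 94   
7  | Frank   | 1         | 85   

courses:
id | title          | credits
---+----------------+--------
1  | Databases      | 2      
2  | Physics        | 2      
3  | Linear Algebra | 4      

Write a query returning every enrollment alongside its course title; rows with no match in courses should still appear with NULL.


LEFT JOIN keeps every row from enrollments (the left table); where course_id has no match in courses, the course columns become NULL. Walk through each enrollment:
  - enrollment 1 (Dana): course_id=3 -> matches Linear Algebra
  - enrollment 2 (Julia): course_id=1 -> matches Databases
  - enrollment 3 (Mia): course_id=NULL, no match -> kept with NULL
  - enrollment 4 (Zoe): course_id=3 -> matches Linear Algebra
  - enrollment 5 (Rosa): course_id=3 -> matches Linear Algebra
  - enrollment 6 (Aaron): course_id=2 -> matches Physics
  - enrollment 7 (Frank): course_id=1 -> matches Databases
All 7 rows appear; 1 has NULL course.

SQL:
SELECT a.student, b.title AS course
FROM enrollments a
LEFT JOIN courses b ON a.course_id = b.id

Result:
student | course        
--------+---------------
Dana    | Linear Algebra
Julia   | Databases     
Mia     | NULL          
Zoe     | Linear Algebra
Rosa    | Linear Algebra
Aaron   | Physics       
Frank   | Databases     


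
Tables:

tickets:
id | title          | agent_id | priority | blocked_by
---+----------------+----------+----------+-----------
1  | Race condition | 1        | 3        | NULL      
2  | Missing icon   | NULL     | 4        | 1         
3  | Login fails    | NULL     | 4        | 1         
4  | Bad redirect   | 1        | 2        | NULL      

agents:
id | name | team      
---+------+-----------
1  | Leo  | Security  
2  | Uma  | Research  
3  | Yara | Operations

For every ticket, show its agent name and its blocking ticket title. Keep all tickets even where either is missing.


Two LEFT JOINs from the same base table tickets: one to agents via agent_id, one to tickets itself via blocked_by. Both are LEFT so every ticket is preserved.
Match against agents:
  - ticket 1 (Race condition): agent_id=1 -> matches Leo
  - ticket 2 (Missing icon): agent_id=NULL, no match -> kept with NULL
  - ticket 3 (Login fails): agent_id=NULL, no match -> kept with NULL
  - ticket 4 (Bad redirect): agent_id=1 -> matches Leo
Match against tickets (self):
  - ticket 1 (Race condition): blocked_by=NULL -> NULL
  - ticket 2 (Missing icon): blocked_by=1 -> Race condition
  - ticket 3 (Login fails): blocked_by=1 -> Race condition
  - ticket 4 (Bad redirect): blocked_by=NULL -> NULL

SQL:
SELECT a.title, b.name AS agent, c.title AS blocked_by
FROM tickets a
LEFT JOIN agents b ON a.agent_id = b.id
LEFT JOIN tickets c ON a.blocked_by = c.id

Result:
title          | agent | blocked_by    
---------------+-------+---------------
Race condition | Leo   | NULL          
Missing icon   | NULL  | Race condition
Login fails    | NULL  | Race condition
Bad redirect   | Leo   | NULL          


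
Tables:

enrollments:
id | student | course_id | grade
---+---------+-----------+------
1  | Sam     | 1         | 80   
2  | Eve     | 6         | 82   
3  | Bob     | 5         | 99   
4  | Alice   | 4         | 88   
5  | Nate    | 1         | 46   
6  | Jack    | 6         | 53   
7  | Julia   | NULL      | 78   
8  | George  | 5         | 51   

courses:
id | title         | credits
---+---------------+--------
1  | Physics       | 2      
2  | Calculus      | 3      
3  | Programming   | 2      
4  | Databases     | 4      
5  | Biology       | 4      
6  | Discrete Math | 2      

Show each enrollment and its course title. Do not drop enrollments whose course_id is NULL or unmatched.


LEFT JOIN keeps every row from enrollments (the left table); where course_id has no match in courses, the course columns become NULL. Walk through each enrollment:
  - enrollment 1 (Sam): course_id=1 -> matches Physics
  - enrollment 2 (Eve): course_id=6 -> matches Discrete Math
  - enrollment 3 (Bob): course_id=5 -> matches Biology
  - enrollment 4 (Alice): course_id=4 -> matches Databases
  - enrollment 5 (Nate): course_id=1 -> matches Physics
  - enrollment 6 (Jack): course_id=6 -> matches Discrete Math
  - enrollment 7 (Julia): course_id=NULL, no match -> kept with NULL
  - enrollment 8 (George): course_id=5 -> matches Biology
All 8 rows appear; 1 has NULL course.

SQL:
SELECT a.student, b.title AS course
FROM enrollments a
LEFT JOIN courses b ON a.course_id = b.id

Result:
student | course       
--------+--------------
Sam     | Physics      
Eve     | Discrete Math
Bob     | Biology      
Alice   | Databases    
Nate    | Physics      
Jack    | Discrete Math
Julia   | NULL         
George  | Biology      


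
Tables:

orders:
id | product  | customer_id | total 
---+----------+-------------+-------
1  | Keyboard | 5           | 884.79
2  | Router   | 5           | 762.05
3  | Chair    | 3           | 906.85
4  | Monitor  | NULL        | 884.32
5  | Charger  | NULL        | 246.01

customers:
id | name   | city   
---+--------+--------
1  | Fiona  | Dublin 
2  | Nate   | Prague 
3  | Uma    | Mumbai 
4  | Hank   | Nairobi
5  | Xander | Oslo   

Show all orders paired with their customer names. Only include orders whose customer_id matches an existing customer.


INNER JOIN keeps only orders rows whose customer_id matches an id in customers. Walk through each order:
  - order 1 (Keyboard): customer_id=5 -> matches Xander
  - order 2 (Router): customer_id=5 -> matches Xander
  - order 3 (Chair): customer_id=3 -> matches Uma
  - order 4 (Monitor): customer_id=NULL, no match -> dropped
  - order 5 (Charger): customer_id=NULL, no match -> dropped
So 2 of 5 rows are dropped.

SQL:
SELECT a.product, b.name AS customer
FROM orders a
INNER JOIN customers b ON a.customer_id = b.id

Result:
product  | customer
---------+---------
Keyboard | Xander  
Router   | Xander  
Chair    | Uma     


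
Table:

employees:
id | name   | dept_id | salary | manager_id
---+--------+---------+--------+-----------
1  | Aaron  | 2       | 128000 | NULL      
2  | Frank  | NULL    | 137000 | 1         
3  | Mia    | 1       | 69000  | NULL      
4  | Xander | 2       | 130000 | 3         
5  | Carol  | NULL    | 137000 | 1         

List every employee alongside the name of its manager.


This is a self-join: employees is joined to a second copy of itself, matching each row's manager_id to another row's id. Use LEFT JOIN so rows with manager_id=NULL are kept.
  - employee 1 (Aaron): manager_id=NULL -> NULL
  - employee 2 (Frank): manager_id=1 -> Aaron
  - employee 3 (Mia): manager_id=NULL -> NULL
  - employee 4 (Xander): manager_id=3 -> Mia
  - employee 5 (Carol): manager_id=1 -> Aaron

SQL:
SELECT a.name AS item, b.name AS manager
FROM employees a
LEFT JOIN employees b ON a.manager_id = b.id

Result:
item   | manager
-------+--------
Aaron  | NULL   
Frank  | Aaron  
Mia    | NULL   
Xander | Mia    
Carol  | Aaron  


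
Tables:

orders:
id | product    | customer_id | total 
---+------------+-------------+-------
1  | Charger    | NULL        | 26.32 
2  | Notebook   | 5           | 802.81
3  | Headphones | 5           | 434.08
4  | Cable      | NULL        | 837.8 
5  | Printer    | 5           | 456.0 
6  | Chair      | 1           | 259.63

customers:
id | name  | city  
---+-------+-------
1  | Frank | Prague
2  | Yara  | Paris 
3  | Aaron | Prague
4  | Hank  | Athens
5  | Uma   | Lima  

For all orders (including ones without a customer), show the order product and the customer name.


LEFT JOIN keeps every row from orders (the left table); where customer_id has no match in customers, the customer columns become NULL. Walk through each order:
  - order 1 (Charger): customer_id=NULL, no match -> kept with NULL
  - order 2 (Notebook): customer_id=5 -> matches Uma
  - order 3 (Headphones): customer_id=5 -> matches Uma
  - order 4 (Cable): customer_id=NULL, no match -> kept with NULL
  - order 5 (Printer): customer_id=5 -> matches Uma
  - order 6 (Chair): customer_id=1 -> matches Frank
All 6 rows appear; 2 have NULL customer.

SQL:
SELECT a.product, b.name AS customer
FROM orders a
LEFT JOIN customers b ON a.customer_id = b.id

Result:
product    | customer
-----------+---------
Charger    | NULL    
Notebook   | Uma     
Headphones | Uma     
Cable      | NULL    
Printer    | Uma     
Chair      | Frank   


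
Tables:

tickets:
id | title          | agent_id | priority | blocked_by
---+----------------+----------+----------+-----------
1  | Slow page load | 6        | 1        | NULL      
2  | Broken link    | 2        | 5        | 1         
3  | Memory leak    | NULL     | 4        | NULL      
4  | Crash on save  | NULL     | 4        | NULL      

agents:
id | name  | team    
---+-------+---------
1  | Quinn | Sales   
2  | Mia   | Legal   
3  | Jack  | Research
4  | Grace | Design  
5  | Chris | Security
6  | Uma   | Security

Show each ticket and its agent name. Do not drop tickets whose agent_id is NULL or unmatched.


LEFT JOIN keeps every row from tickets (the left table); where agent_id has no match in agents, the agent columns become NULL. Walk through each ticket:
  - ticket 1 (Slow page load): agent_id=6 -> matches Uma
  - ticket 2 (Broken link): agent_id=2 -> matches Mia
  - ticket 3 (Memory leak): agent_id=NULL, no match -> kept with NULL
  - ticket 4 (Crash on save): agent_id=NULL, no match -> kept with NULL
All 4 rows appear; 2 have NULL agent.

SQL:
SELECT a.title, b.name AS agent
FROM tickets a
LEFT JOIN agents b ON a.agent_id = b.id

Result:
title          | agent
---------------+------
Slow page load | Uma  
Broken link    | Mia  
Memory leak    | NULL 
Crash on save  | NULL 


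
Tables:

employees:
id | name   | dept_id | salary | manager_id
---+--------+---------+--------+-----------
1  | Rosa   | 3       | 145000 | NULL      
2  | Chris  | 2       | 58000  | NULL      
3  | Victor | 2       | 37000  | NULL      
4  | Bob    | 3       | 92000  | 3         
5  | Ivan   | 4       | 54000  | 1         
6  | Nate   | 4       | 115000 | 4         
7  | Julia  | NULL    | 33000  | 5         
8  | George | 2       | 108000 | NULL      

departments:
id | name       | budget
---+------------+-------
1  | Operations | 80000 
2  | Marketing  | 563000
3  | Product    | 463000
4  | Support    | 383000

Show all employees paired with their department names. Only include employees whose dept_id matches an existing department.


INNER JOIN keeps only employees rows whose dept_id matches an id in departments. Walk through each employee:
  - employee 1 (Rosa): dept_id=3 -> matches Product
  - employee 2 (Chris): dept_id=2 -> matches Marketing
  - employee 3 (Victor): dept_id=2 -> matches Marketing
  - employee 4 (Bob): dept_id=3 -> matches Product
  - employee 5 (Ivan): dept_id=4 -> matches Support
  - employee 6 (Nate): dept_id=4 -> matches Support
  - employee 7 (Julia): dept_id=NULL, no match -> dropped
  - employee 8 (George): dept_id=2 -> matches Marketing
So 1 of 8 rows is dropped.

SQL:
SELECT a.name, b.name AS department
FROM employees a
INNER JOIN departments b ON a.dept_id = b.id

Result:
name   | department
-------+-----------
Rosa   | Product   
Chris  | Marketing 
Victor | Marketing 
Bob    | Product   
Ivan   | Support   
Nate   | Support   
George | Marketing 


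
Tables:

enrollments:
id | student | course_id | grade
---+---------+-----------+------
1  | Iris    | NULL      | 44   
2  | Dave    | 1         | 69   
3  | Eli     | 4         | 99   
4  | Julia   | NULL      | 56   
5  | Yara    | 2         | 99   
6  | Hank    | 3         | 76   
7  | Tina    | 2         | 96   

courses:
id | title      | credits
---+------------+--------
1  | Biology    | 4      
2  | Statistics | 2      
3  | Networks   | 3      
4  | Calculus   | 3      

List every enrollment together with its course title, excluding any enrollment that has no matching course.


INNER JOIN keeps only enrollments rows whose course_id matches an id in courses. Walk through each enrollment:
  - enrollment 1 (Iris): course_id=NULL, no match -> dropped
  - enrollment 2 (Dave): course_id=1 -> matches Biology
  - enrollment 3 (Eli): course_id=4 -> matches Calculus
  - enrollment 4 (Julia): course_id=NULL, no match -> dropped
  - enrollment 5 (Yara): course_id=2 -> matches Statistics
  - enrollment 6 (Hank): course_id=3 -> matches Networks
  - enrollment 7 (Tina): course_id=2 -> matches Statistics
So 2 of 7 rows are dropped.

SQL:
SELECT a.student, b.title AS course
FROM enrollments a
INNER JOIN courses b ON a.course_id = b.id

Result:
student | course    
--------+-----------
Dave    | Biology   
Eli     | Calculus  
Yara    | Statistics
Hank    | Networks  
Tina    | Statistics
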